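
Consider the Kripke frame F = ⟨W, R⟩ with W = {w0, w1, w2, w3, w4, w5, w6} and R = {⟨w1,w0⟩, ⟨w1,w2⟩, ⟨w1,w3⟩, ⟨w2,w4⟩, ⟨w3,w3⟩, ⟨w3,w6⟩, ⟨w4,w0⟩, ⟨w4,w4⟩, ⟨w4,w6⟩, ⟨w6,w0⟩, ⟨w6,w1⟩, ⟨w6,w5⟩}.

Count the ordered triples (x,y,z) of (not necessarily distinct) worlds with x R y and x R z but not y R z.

Enumerating: (w1,w0,w0), (w1,w0,w2), (w1,w0,w3), (w1,w2,w0), (w1,w2,w2), (w1,w2,w3), (w1,w3,w0), (w1,w3,w2), (w3,w6,w3), (w3,w6,w6), (w4,w0,w0), (w4,w0,w4), … and 11 more.
Total: 23.

23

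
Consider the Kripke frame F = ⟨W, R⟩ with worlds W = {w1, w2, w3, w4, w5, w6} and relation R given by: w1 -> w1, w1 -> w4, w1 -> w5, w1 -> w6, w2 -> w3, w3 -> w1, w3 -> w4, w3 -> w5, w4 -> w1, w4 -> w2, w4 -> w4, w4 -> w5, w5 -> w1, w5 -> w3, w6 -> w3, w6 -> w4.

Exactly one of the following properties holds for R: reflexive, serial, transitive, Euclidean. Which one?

serial

Reflexive: no — w2 is not related to itself.
Serial: yes — every world has a successor (e.g. w1 R w1).
Transitive: no — w1 R w4 and w4 R w2, but not w1 R w2.
Euclidean: no — w1 R w4 and w1 R w6, but not w4 R w6.
Only serial holds.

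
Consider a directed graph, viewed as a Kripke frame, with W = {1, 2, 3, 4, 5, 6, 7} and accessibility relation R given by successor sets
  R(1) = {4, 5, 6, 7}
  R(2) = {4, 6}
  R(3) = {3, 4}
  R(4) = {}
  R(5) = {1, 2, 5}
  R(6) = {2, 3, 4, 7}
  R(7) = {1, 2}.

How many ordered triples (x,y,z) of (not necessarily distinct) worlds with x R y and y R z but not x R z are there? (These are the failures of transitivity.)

Enumerating: (1,5,1), (1,5,2), (1,6,2), (1,6,3), (1,7,1), (1,7,2), (2,6,2), (2,6,3), (2,6,7), (5,1,4), (5,1,6), (5,1,7), … and 10 more.
Total: 22.

22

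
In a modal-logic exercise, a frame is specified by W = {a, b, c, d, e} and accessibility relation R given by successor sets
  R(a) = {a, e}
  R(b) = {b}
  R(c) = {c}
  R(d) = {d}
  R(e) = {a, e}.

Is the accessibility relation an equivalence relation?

Reflexive: yes — every world is R-related to itself.
Symmetric: yes — every pair in R has its reverse in R.
Transitive: yes — every two-step R-path is closed by a direct edge.
So R is an equivalence relation.

Yes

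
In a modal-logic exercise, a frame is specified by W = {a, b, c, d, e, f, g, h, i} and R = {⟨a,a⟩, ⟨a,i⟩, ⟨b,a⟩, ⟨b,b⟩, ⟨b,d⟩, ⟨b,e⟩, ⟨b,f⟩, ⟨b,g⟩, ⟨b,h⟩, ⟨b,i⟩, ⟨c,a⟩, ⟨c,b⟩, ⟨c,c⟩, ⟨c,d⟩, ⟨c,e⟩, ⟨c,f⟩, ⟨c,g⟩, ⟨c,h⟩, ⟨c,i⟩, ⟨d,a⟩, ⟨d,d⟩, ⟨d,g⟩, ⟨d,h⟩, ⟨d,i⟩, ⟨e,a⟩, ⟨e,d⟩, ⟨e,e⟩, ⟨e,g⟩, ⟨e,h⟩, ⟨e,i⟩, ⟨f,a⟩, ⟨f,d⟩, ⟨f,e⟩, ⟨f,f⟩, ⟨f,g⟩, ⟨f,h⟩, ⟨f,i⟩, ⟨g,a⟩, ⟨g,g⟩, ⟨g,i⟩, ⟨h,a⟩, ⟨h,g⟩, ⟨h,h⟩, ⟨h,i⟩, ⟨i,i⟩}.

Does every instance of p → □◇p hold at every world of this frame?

No

By correspondence theory, B is valid on a frame iff R is symmetric.
Symmetric: no — a R i but not i R a.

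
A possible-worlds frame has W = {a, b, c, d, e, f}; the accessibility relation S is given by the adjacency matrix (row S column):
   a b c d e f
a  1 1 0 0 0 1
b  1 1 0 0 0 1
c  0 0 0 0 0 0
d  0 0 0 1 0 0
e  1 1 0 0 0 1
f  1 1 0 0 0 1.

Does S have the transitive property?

Transitive: yes — every two-step S-path is closed by a direct edge.

Yes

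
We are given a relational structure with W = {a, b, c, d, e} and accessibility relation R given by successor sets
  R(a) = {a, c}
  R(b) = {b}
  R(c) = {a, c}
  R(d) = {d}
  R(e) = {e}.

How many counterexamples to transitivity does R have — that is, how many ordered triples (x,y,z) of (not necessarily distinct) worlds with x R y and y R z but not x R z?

R is transitive; there are no such tuples.

0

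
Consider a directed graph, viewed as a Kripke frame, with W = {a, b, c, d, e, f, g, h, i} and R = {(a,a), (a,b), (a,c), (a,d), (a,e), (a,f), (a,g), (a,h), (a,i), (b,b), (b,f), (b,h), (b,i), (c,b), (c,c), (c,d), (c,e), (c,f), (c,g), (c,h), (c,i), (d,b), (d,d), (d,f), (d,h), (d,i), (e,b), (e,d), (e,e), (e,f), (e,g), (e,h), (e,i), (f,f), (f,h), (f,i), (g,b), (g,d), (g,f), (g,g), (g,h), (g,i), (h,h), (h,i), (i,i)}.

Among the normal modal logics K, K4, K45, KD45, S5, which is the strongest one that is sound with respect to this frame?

Transitive (axiom 4): yes — every two-step R-path is closed by a direct edge.
Euclidean (axiom 5): no — a R b and a R c, but not b R c.
Serial (axiom D): yes — every world has a successor (e.g. a R a).
Reflexive (axiom T): yes — every world is R-related to itself.
So F validates K, K4; K45 would additionally require R to be Euclidean. The strongest is K4.

K4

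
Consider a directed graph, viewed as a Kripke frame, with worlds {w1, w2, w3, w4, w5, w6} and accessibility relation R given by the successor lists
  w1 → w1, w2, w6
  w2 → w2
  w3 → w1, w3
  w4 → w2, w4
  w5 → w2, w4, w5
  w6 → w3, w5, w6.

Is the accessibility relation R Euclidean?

Euclidean: no — w1 R w2 and w1 R w6, but not w2 R w6.

No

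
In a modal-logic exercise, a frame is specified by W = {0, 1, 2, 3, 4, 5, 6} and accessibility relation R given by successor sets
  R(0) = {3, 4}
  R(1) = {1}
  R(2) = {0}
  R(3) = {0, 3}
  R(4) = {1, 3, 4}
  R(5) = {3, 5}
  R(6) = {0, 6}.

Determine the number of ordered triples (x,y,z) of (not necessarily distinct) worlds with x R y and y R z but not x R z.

Enumerating: (0,3,0), (0,4,1), (2,0,3), (2,0,4), (3,0,4), (4,3,0), (5,3,0), (6,0,3), (6,0,4).

9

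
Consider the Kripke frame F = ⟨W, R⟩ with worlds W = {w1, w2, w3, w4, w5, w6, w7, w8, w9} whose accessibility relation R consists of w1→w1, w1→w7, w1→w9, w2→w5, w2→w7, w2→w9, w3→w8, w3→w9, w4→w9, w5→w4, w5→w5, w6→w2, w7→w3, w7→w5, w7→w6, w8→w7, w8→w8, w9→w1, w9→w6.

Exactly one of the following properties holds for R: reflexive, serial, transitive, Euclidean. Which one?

serial

Reflexive: no — w2 is not related to itself.
Serial: yes — every world has a successor (e.g. w1 R w1).
Transitive: no — w1 R w7 and w7 R w3, but not w1 R w3.
Euclidean: no — w1 R w7 and w1 R w9, but not w7 R w9.
Only serial holds.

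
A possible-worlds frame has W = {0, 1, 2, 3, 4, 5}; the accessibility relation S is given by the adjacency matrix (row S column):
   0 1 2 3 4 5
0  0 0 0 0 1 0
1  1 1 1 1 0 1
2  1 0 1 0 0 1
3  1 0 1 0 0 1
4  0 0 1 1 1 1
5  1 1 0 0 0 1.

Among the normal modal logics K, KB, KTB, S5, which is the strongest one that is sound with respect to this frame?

K

Symmetric (axiom B): no — 0 S 4 but not 4 S 0.
Reflexive (axiom T): no — 0 is not related to itself.
Euclidean (axiom 5): no — 1 S 0 and 1 S 2, but not 0 S 2.
So F validates K; KB would additionally require S to be symmetric. The strongest is K.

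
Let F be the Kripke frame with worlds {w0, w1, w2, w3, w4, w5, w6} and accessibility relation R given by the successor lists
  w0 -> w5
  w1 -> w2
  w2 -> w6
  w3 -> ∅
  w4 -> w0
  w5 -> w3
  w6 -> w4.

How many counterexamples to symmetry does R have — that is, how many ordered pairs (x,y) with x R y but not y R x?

6

Enumerating: (w0,w5), (w1,w2), (w2,w6), (w4,w0), (w5,w3), (w6,w4).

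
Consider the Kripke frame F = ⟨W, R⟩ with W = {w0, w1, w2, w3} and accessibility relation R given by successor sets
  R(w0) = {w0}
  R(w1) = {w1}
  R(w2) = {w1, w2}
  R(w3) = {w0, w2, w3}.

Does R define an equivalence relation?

Reflexive: yes — every world is R-related to itself.
Symmetric: no — w2 R w1 but not w1 R w2.
Transitive: no — w3 R w2 and w2 R w1, but not w3 R w1.
So R is not an equivalence relation.

No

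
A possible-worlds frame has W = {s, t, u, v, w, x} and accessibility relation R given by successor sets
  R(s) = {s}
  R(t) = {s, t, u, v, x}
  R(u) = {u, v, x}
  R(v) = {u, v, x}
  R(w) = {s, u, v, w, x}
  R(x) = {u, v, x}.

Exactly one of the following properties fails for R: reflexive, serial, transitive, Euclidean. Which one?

Reflexive: yes — every world is R-related to itself.
Serial: yes — every world has a successor (e.g. s R s).
Transitive: yes — every two-step R-path is closed by a direct edge.
Euclidean: no — t R s and t R u, but not s R u.
Only Euclidean fails.

Euclidean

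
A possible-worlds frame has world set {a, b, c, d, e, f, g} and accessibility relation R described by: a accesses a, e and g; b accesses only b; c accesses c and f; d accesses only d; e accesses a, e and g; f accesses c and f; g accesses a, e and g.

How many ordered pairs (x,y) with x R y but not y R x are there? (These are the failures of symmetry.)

R is symmetric; there are no such tuples.

0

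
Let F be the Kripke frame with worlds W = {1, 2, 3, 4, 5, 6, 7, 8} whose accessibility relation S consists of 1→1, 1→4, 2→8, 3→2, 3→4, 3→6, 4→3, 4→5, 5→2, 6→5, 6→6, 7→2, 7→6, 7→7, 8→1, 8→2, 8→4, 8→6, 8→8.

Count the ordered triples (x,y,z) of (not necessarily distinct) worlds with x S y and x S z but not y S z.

Enumerating: (1,4,1), (1,4,4), (3,2,2), (3,2,4), (3,2,6), (3,4,2), (3,4,4), (3,4,6), (3,6,2), (3,6,4), (4,3,3), (4,3,5), … and 26 more.
Total: 38.

38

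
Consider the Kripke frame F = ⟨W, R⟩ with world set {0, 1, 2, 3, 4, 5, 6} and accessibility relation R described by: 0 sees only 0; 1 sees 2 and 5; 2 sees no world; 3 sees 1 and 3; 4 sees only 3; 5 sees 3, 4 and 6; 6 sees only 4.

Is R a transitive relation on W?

Transitive: no — 1 R 5 and 5 R 3, but not 1 R 3.

No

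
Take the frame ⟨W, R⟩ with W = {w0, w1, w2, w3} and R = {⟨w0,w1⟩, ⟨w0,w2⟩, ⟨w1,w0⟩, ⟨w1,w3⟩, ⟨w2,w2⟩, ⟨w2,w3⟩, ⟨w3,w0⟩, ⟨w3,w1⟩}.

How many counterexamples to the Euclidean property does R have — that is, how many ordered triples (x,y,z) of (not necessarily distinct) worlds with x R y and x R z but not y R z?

10

Enumerating: (w0,w1,w1), (w0,w1,w2), (w0,w2,w1), (w1,w0,w0), (w1,w0,w3), (w1,w3,w3), (w2,w3,w2), (w2,w3,w3), (w3,w0,w0), (w3,w1,w1).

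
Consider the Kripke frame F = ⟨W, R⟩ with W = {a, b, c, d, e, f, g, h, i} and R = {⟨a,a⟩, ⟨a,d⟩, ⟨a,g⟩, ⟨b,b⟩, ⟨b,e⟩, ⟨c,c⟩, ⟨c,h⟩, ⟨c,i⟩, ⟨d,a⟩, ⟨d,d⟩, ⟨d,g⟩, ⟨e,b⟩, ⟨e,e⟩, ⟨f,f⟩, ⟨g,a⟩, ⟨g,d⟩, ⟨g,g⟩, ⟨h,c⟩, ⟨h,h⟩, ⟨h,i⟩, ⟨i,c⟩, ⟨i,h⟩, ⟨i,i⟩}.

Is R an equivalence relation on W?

Yes

Reflexive: yes — every world is R-related to itself.
Symmetric: yes — every pair in R has its reverse in R.
Transitive: yes — every two-step R-path is closed by a direct edge.
So R is an equivalence relation.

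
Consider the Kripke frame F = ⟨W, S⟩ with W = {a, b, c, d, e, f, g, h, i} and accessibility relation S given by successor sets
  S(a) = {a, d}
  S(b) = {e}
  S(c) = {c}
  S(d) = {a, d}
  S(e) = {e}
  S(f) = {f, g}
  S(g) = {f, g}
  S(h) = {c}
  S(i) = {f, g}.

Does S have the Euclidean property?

Euclidean: yes — any two successors of a common world are S-related.

Yes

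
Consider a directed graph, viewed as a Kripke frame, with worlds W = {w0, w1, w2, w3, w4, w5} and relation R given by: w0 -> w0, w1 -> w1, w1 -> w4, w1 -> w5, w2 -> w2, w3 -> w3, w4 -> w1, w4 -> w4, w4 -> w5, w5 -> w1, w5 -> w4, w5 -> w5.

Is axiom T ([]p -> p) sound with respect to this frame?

The schema T characterises exactly the reflexive frames.
Reflexive: yes — every world is R-related to itself.

Yes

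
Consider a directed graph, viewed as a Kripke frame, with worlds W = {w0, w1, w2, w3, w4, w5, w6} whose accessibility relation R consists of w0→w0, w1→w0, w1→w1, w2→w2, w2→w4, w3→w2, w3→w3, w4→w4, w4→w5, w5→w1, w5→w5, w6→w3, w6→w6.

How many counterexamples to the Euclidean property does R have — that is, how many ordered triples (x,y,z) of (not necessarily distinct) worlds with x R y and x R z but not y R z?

6

Enumerating: (w1,w0,w1), (w2,w4,w2), (w3,w2,w3), (w4,w5,w4), (w5,w1,w5), (w6,w3,w6).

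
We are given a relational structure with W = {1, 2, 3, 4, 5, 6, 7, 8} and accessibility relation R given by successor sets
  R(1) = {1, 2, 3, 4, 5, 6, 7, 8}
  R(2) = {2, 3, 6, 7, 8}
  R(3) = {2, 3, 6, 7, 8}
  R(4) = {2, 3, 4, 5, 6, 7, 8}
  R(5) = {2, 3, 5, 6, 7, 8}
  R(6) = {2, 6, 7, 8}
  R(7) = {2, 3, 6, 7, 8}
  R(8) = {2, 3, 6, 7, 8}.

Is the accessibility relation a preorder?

No

Reflexive: yes — every world is R-related to itself.
Transitive: no — 6 R 2 and 2 R 3, but not 6 R 3.
So R is not a preorder.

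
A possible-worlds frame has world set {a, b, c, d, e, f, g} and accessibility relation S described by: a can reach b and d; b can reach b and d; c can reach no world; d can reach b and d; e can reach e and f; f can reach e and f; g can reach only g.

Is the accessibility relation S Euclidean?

Yes

Euclidean: yes — any two successors of a common world are S-related.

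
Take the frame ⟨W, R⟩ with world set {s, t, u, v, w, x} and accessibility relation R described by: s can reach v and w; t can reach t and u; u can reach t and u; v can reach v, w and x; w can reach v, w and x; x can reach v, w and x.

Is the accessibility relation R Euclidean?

Euclidean: yes — any two successors of a common world are R-related.

Yes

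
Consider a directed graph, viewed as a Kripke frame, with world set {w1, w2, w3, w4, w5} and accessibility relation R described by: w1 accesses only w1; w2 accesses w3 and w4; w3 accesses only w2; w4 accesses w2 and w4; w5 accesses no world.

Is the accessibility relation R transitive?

Transitive: no — w3 R w2 and w2 R w4, but not w3 R w4.

No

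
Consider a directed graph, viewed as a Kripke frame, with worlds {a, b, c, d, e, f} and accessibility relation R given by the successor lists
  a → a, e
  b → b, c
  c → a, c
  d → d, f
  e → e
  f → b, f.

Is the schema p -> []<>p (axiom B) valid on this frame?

No

Axiom B corresponds to the accessibility relation being symmetric.
Symmetric: no — a R e but not e R a.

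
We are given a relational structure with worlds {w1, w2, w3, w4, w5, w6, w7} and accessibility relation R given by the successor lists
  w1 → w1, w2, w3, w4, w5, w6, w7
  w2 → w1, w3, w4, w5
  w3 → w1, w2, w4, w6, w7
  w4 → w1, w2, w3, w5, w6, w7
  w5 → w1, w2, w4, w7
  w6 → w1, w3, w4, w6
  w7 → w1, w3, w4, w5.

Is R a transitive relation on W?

Transitive: no — w2 R w1 and w1 R w6, but not w2 R w6.

No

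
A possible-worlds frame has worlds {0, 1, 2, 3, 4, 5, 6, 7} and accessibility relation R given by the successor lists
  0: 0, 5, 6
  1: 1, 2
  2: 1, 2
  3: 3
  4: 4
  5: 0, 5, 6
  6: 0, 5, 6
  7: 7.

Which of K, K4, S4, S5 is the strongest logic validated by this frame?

Transitive (axiom 4): yes — every two-step R-path is closed by a direct edge.
Reflexive (axiom T): yes — every world is R-related to itself.
Euclidean (axiom 5): yes — any two successors of a common world are R-related.
So F validates K, K4, S4, S5. The strongest is S5.

S5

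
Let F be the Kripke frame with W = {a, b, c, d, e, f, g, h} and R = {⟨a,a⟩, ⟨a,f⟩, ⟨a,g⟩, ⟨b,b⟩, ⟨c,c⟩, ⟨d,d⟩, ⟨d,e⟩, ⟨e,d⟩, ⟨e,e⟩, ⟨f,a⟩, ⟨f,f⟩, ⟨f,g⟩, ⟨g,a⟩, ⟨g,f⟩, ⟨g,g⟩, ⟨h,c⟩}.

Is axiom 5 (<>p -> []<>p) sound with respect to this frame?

Axiom 5 corresponds to the accessibility relation being Euclidean.
Euclidean: yes — any two successors of a common world are R-related.

Yes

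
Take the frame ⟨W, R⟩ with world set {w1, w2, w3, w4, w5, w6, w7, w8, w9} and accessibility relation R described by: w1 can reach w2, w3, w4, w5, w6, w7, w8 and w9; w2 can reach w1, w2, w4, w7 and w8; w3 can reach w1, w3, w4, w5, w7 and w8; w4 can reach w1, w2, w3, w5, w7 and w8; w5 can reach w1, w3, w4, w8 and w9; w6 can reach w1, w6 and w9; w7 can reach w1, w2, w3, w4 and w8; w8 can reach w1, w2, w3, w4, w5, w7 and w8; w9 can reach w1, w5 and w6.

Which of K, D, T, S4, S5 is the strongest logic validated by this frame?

Serial (axiom D): yes — every world has a successor (e.g. w1 R w2).
Reflexive (axiom T): no — w1 is not related to itself.
Transitive (axiom 4): no — w2 R w1 and w1 R w3, but not w2 R w3.
Euclidean (axiom 5): no — w1 R w2 and w1 R w3, but not w2 R w3.
So F validates K, D; T would additionally require R to be reflexive. The strongest is D.

D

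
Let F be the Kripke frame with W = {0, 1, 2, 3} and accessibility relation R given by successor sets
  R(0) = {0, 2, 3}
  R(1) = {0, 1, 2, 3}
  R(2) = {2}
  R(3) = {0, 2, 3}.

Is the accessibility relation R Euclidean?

Euclidean: no — 0 R 2 and 0 R 3, but not 2 R 3.

No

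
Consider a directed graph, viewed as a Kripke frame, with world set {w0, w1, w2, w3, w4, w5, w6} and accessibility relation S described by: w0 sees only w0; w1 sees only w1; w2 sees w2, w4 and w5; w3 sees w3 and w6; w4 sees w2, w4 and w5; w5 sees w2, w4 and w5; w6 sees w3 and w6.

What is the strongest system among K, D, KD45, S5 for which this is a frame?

Serial (axiom D): yes — every world has a successor (e.g. w0 S w0).
Euclidean (axiom 5): yes — any two successors of a common world are S-related.
Transitive (axiom 4): yes — every two-step S-path is closed by a direct edge.
Reflexive (axiom T): yes — every world is S-related to itself.
So F validates K, D, KD45, S5. The strongest is S5.

S5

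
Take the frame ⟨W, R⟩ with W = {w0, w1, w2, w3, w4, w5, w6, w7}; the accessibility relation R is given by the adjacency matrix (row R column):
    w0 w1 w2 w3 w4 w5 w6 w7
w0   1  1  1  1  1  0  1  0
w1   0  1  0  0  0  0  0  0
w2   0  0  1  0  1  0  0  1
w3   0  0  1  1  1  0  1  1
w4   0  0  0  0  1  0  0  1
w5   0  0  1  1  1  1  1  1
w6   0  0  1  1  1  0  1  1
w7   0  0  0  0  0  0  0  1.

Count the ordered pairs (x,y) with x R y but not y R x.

19

Enumerating: (w0,w1), (w0,w2), (w0,w3), (w0,w4), (w0,w6), (w2,w4), (w2,w7), (w3,w2), (w3,w4), (w3,w7), (w4,w7), (w5,w2), … and 7 more.
Total: 19.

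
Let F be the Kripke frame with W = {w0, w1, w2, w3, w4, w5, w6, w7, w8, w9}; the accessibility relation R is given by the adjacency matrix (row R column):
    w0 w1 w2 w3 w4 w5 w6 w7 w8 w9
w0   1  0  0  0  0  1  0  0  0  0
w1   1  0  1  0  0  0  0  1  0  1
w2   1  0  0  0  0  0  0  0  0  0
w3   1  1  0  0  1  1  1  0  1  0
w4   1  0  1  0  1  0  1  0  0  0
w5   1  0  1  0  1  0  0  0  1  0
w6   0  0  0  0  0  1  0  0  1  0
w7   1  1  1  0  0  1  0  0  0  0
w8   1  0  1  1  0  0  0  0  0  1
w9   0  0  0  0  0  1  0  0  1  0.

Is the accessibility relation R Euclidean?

Euclidean: no — w1 R w0 and w1 R w2, but not w0 R w2.

No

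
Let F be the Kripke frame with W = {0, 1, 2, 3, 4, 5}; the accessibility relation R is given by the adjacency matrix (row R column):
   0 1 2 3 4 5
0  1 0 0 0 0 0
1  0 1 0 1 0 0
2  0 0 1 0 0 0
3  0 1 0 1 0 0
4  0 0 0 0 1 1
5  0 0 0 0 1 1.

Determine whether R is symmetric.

Yes

Symmetric: yes — every pair in R has its reverse in R.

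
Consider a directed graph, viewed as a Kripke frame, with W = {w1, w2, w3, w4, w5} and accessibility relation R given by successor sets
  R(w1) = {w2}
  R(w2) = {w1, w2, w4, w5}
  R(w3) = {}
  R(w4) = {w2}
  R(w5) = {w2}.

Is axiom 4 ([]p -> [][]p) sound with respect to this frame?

No

By correspondence theory, 4 is valid on a frame iff R is transitive.
Transitive: no — w1 R w2 and w2 R w4, but not w1 R w4.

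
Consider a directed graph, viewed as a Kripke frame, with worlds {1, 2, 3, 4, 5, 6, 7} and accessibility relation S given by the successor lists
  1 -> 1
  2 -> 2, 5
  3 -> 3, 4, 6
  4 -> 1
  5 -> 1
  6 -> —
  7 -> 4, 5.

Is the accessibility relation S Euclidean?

Euclidean: no — 3 S 4 and 3 S 6, but not 4 S 6.

No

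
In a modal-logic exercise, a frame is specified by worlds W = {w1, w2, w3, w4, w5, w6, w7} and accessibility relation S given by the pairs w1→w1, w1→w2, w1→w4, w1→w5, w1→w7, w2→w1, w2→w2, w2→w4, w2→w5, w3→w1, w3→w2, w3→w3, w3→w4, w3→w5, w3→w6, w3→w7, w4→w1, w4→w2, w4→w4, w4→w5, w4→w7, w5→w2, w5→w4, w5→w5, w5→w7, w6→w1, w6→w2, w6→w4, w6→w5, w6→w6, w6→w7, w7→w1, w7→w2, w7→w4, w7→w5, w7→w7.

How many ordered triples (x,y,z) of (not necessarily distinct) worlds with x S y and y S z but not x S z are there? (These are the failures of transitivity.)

Enumerating: (w2,w1,w7), (w2,w4,w7), (w2,w5,w7), (w5,w2,w1), (w5,w4,w1), (w5,w7,w1).

6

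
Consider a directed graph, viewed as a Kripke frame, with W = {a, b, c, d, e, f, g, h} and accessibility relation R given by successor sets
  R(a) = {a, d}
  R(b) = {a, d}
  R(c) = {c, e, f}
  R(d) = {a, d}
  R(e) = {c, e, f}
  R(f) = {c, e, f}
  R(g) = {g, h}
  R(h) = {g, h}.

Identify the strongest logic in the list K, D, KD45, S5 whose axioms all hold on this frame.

KD45

Serial (axiom D): yes — every world has a successor (e.g. a R a).
Euclidean (axiom 5): yes — any two successors of a common world are R-related.
Transitive (axiom 4): yes — every two-step R-path is closed by a direct edge.
Reflexive (axiom T): no — b is not related to itself.
So F validates K, D, KD45; S5 would additionally require R to be reflexive. The strongest is KD45.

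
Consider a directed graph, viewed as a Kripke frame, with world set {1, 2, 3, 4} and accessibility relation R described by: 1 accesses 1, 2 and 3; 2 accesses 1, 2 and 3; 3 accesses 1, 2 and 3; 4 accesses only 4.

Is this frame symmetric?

Symmetric: yes — every pair in R has its reverse in R.

Yes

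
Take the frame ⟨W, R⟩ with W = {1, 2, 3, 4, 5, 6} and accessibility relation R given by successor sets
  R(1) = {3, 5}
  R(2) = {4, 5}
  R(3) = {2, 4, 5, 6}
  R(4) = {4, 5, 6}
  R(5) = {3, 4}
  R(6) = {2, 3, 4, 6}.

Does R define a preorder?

Reflexive: no — 1 is not related to itself.
Transitive: no — 1 R 3 and 3 R 2, but not 1 R 2.
So R is not a preorder.

No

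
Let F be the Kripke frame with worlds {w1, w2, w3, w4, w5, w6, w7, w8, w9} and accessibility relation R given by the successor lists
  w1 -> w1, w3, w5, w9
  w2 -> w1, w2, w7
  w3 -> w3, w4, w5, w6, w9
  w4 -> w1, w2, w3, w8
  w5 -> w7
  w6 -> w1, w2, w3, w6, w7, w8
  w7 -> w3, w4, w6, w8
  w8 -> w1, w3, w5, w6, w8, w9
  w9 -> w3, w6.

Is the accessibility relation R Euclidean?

No

Euclidean: no — w1 R w5 and w1 R w3, but not w5 R w3.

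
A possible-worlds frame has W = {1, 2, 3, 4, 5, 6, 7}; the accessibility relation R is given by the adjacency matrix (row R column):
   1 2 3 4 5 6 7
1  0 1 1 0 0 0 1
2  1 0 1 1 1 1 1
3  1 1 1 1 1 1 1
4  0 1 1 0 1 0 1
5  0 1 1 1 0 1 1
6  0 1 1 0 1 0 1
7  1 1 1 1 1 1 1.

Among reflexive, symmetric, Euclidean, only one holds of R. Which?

symmetric

Reflexive: no — 1 is not related to itself.
Symmetric: yes — every pair in R has its reverse in R.
Euclidean: no — 2 R 1 and 2 R 4, but not 1 R 4.
Only symmetric holds.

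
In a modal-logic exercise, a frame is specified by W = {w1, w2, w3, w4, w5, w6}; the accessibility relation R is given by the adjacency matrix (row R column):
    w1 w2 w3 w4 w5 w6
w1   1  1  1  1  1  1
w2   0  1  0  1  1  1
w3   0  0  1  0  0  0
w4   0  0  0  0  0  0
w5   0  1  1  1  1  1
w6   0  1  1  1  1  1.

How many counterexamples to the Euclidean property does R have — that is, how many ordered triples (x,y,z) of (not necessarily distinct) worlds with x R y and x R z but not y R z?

39

Enumerating: (w1,w2,w1), (w1,w2,w3), (w1,w3,w1), (w1,w3,w2), (w1,w3,w4), (w1,w3,w5), (w1,w3,w6), (w1,w4,w1), (w1,w4,w2), (w1,w4,w3), (w1,w4,w4), (w1,w4,w5), … and 27 more.
Total: 39.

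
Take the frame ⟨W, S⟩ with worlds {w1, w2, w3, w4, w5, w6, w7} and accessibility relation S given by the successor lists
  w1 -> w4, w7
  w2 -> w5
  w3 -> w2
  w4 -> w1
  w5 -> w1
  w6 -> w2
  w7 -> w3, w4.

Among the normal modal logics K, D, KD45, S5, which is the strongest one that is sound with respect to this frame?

Serial (axiom D): yes — every world has a successor (e.g. w1 S w4).
Euclidean (axiom 5): no — w1 S w4 and w1 S w7, but not w4 S w7.
Transitive (axiom 4): no — w1 S w7 and w7 S w3, but not w1 S w3.
Reflexive (axiom T): no — w1 is not related to itself.
So F validates K, D; KD45 would additionally require S to be Euclidean and transitive. The strongest is D.

D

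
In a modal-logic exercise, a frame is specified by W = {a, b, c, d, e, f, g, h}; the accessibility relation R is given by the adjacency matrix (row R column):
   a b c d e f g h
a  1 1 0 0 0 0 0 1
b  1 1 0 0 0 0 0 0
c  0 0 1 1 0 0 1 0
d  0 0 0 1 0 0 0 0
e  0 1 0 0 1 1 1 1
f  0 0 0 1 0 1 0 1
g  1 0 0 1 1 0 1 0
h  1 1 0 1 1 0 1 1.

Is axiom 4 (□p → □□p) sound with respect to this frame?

No

The schema 4 characterises exactly the transitive frames.
Transitive: no — a R h and h R d, but not a R d.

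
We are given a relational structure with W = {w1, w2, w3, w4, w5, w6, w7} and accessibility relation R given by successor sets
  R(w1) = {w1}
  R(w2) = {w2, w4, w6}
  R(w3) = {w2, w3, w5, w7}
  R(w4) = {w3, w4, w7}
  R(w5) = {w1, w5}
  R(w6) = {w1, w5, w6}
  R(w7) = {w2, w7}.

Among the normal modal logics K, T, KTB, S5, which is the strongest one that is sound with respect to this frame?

T

Reflexive (axiom T): yes — every world is R-related to itself.
Symmetric (axiom B): no — w2 R w4 but not w4 R w2.
Euclidean (axiom 5): no — w2 R w4 and w2 R w6, but not w4 R w6.
So F validates K, T; KTB would additionally require R to be symmetric. The strongest is T.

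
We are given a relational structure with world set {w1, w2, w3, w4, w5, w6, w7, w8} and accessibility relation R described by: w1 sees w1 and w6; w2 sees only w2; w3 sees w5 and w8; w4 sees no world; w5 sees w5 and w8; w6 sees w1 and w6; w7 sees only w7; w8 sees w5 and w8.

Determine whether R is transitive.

Transitive: yes — every two-step R-path is closed by a direct edge.

Yes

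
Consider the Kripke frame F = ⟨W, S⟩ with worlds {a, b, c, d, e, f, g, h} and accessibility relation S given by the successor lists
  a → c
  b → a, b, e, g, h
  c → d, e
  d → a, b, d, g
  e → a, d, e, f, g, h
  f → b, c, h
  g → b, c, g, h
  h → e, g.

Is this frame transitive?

Transitive: no — a S c and c S d, but not a S d.

No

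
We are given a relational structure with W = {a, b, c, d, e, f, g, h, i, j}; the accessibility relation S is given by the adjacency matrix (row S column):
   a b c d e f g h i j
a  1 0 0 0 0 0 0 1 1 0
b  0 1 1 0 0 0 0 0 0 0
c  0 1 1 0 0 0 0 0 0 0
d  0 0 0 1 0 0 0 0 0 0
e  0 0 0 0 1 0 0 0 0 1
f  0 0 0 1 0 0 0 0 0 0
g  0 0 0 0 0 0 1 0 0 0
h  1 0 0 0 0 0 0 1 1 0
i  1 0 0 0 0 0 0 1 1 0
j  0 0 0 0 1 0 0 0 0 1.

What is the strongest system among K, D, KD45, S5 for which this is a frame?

KD45

Serial (axiom D): yes — every world has a successor (e.g. a S a).
Euclidean (axiom 5): yes — any two successors of a common world are S-related.
Transitive (axiom 4): yes — every two-step S-path is closed by a direct edge.
Reflexive (axiom T): no — f is not related to itself.
So F validates K, D, KD45; S5 would additionally require S to be reflexive. The strongest is KD45.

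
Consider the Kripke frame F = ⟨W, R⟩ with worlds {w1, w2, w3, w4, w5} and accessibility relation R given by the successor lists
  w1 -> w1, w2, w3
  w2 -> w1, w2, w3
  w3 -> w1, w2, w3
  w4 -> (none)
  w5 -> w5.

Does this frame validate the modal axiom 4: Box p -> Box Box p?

The schema 4 characterises exactly the transitive frames.
Transitive: yes — every two-step R-path is closed by a direct edge.

Yes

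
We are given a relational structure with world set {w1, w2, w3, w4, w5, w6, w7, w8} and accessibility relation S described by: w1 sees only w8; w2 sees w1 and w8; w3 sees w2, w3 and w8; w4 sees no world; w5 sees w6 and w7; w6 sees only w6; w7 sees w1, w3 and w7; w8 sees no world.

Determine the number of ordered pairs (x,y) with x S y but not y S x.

9

Enumerating: (w1,w8), (w2,w1), (w2,w8), (w3,w2), (w3,w8), (w5,w6), (w5,w7), (w7,w1), (w7,w3).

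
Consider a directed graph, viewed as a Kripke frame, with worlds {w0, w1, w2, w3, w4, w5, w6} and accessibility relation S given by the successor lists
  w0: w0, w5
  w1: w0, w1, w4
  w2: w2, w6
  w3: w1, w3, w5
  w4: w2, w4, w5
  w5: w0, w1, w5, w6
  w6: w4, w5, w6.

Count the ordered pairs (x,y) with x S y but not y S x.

9

Enumerating: (w1,w0), (w1,w4), (w2,w6), (w3,w1), (w3,w5), (w4,w2), (w4,w5), (w5,w1), (w6,w4).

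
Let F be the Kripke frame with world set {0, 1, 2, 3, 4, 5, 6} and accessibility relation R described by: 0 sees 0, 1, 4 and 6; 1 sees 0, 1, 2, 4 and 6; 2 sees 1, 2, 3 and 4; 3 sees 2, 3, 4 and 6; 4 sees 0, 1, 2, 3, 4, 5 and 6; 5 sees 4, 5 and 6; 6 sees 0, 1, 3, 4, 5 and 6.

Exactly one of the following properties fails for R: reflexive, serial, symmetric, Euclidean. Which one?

Reflexive: yes — every world is R-related to itself.
Serial: yes — every world has a successor (e.g. 0 R 0).
Symmetric: yes — every pair in R has its reverse in R.
Euclidean: no — 1 R 0 and 1 R 2, but not 0 R 2.
Only Euclidean fails.

Euclidean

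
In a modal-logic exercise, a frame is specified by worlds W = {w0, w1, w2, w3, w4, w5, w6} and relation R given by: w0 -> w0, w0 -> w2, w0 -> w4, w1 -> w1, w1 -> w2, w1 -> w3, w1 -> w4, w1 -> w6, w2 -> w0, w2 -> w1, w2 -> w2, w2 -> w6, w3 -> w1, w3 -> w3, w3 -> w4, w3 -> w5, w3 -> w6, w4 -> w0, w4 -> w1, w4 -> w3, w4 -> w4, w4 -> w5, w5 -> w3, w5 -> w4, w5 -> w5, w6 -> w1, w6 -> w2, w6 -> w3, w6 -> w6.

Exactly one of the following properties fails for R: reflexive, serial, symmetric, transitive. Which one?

Reflexive: yes — every world is R-related to itself.
Serial: yes — every world has a successor (e.g. w0 R w0).
Symmetric: yes — every pair in R has its reverse in R.
Transitive: no — w0 R w2 and w2 R w1, but not w0 R w1.
Only transitive fails.

transitive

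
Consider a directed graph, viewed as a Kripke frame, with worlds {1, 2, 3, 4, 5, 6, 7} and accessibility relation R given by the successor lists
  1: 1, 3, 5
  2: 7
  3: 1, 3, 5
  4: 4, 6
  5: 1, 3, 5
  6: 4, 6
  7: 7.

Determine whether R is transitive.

Yes

Transitive: yes — every two-step R-path is closed by a direct edge.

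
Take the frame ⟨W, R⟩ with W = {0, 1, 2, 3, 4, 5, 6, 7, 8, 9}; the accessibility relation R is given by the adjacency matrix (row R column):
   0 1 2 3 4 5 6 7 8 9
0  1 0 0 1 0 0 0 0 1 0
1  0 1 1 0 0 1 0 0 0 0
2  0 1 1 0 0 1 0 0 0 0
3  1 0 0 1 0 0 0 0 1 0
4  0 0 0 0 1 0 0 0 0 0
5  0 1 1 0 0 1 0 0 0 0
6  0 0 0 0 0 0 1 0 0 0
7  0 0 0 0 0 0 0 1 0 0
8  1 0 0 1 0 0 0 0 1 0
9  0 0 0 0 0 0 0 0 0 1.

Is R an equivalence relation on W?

Reflexive: yes — every world is R-related to itself.
Symmetric: yes — every pair in R has its reverse in R.
Transitive: yes — every two-step R-path is closed by a direct edge.
So R is an equivalence relation.

Yes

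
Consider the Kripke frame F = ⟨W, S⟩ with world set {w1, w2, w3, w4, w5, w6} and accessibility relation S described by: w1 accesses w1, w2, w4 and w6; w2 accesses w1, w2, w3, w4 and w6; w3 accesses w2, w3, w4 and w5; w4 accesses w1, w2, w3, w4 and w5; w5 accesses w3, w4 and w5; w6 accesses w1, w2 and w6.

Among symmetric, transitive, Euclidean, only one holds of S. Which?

Symmetric: yes — every pair in S has its reverse in S.
Transitive: no — w1 S w2 and w2 S w3, but not w1 S w3.
Euclidean: no — w1 S w4 and w1 S w6, but not w4 S w6.
Only symmetric holds.

symmetric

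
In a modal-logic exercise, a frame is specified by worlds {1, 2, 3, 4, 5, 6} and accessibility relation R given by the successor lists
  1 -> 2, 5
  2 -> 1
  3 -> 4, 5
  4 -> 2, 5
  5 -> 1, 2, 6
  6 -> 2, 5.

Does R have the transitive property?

No

Transitive: no — 1 R 5 and 5 R 6, but not 1 R 6.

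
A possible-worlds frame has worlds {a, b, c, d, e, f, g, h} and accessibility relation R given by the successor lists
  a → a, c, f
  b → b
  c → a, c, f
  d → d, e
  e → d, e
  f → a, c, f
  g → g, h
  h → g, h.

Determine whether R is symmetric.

Yes

Symmetric: yes — every pair in R has its reverse in R.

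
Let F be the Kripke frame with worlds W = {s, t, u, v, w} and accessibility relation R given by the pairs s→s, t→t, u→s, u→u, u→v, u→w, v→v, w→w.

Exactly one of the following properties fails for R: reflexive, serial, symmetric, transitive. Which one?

Reflexive: yes — every world is R-related to itself.
Serial: yes — every world has a successor (e.g. s R s).
Symmetric: no — u R s but not s R u.
Transitive: yes — every two-step R-path is closed by a direct edge.
Only symmetric fails.

symmetric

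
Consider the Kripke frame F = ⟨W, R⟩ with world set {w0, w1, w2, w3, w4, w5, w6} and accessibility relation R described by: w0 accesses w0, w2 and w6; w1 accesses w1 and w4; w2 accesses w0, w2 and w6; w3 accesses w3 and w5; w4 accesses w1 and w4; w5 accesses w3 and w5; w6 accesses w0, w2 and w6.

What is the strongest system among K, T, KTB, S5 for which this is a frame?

Reflexive (axiom T): yes — every world is R-related to itself.
Symmetric (axiom B): yes — every pair in R has its reverse in R.
Euclidean (axiom 5): yes — any two successors of a common world are R-related.
So F validates K, T, KTB, S5. The strongest is S5.

S5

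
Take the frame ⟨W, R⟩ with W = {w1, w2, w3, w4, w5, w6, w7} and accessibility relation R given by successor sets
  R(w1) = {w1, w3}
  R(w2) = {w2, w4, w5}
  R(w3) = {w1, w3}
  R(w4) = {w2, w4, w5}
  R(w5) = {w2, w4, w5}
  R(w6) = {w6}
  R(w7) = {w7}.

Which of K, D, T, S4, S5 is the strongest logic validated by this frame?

Serial (axiom D): yes — every world has a successor (e.g. w1 R w1).
Reflexive (axiom T): yes — every world is R-related to itself.
Transitive (axiom 4): yes — every two-step R-path is closed by a direct edge.
Euclidean (axiom 5): yes — any two successors of a common world are R-related.
So F validates K, D, T, S4, S5. The strongest is S5.

S5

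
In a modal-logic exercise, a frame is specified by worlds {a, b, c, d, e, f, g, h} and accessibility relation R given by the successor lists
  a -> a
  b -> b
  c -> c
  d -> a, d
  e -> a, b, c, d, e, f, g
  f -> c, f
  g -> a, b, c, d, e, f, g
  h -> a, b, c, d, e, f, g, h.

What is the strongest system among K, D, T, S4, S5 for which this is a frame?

S4

Serial (axiom D): yes — every world has a successor (e.g. a R a).
Reflexive (axiom T): yes — every world is R-related to itself.
Transitive (axiom 4): yes — every two-step R-path is closed by a direct edge.
Euclidean (axiom 5): no — e R a and e R b, but not a R b.
So F validates K, D, T, S4; S5 would additionally require R to be Euclidean. The strongest is S4.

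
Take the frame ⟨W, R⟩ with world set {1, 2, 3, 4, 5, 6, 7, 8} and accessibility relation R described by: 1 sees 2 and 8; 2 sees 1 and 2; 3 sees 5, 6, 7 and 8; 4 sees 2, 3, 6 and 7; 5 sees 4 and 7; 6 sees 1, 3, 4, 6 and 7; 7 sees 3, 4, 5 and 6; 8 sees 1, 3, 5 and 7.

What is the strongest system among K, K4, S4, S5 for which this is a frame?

Transitive (axiom 4): no — 1 R 8 and 8 R 3, but not 1 R 3.
Reflexive (axiom T): no — 1 is not related to itself.
Euclidean (axiom 5): no — 1 R 2 and 1 R 8, but not 2 R 8.
So F validates K; K4 would additionally require R to be transitive. The strongest is K.

K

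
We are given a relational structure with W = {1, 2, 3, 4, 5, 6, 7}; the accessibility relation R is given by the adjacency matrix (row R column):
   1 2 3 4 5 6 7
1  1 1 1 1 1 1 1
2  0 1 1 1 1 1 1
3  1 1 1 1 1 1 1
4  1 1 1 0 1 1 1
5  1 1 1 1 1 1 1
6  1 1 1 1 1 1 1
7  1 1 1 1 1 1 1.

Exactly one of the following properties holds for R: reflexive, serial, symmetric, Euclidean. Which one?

serial

Reflexive: no — 4 is not related to itself.
Serial: yes — every world has a successor (e.g. 1 R 1).
Symmetric: no — 1 R 2 but not 2 R 1.
Euclidean: no — 3 R 2 and 3 R 1, but not 2 R 1.
Only serial holds.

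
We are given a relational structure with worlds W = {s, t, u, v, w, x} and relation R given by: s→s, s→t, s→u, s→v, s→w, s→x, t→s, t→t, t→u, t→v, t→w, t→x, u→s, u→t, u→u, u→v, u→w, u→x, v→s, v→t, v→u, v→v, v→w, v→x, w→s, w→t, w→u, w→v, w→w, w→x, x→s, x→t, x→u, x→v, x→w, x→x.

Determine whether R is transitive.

Transitive: yes — every two-step R-path is closed by a direct edge.

Yes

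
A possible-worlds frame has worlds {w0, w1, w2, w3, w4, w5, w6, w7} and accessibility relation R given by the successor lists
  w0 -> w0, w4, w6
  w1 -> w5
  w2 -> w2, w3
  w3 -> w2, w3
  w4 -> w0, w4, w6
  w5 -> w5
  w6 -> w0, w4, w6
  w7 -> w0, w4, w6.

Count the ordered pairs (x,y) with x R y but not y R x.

Enumerating: (w1,w5), (w7,w0), (w7,w4), (w7,w6).

4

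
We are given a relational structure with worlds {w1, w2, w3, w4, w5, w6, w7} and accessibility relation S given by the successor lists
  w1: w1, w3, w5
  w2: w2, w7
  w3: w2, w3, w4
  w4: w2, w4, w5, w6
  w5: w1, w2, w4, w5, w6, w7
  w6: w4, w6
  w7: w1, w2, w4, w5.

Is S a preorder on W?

Reflexive: no — w7 is not related to itself.
Transitive: no — w1 S w3 and w3 S w2, but not w1 S w2.
So S is not a preorder.

No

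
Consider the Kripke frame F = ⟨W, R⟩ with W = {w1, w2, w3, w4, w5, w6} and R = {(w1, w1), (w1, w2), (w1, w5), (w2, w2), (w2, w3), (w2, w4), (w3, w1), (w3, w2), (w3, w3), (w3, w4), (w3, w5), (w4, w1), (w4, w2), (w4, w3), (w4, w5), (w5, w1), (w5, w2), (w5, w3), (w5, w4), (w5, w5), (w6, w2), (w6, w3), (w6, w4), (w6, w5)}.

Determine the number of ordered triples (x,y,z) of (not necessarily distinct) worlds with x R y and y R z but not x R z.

Enumerating: (w1,w2,w3), (w1,w2,w4), (w1,w5,w3), (w1,w5,w4), (w2,w3,w1), (w2,w3,w5), (w2,w4,w1), (w2,w4,w5), (w4,w2,w4), (w4,w3,w4), (w4,w5,w4), (w6,w3,w1), (w6,w4,w1), (w6,w5,w1).

14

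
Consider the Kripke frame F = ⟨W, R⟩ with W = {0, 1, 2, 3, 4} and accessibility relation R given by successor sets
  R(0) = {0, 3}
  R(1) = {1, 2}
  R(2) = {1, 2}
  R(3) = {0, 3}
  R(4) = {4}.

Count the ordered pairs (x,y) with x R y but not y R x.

R is symmetric; there are no such tuples.

0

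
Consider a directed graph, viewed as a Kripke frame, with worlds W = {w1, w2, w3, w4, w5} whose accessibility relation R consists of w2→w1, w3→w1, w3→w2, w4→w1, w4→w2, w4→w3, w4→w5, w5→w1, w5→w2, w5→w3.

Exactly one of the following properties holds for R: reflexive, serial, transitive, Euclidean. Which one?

transitive

Reflexive: no — w1 is not related to itself.
Serial: no — w1 has no R-successor.
Transitive: yes — every two-step R-path is closed by a direct edge.
Euclidean: no — w3 R w1 and w3 R w2, but not w1 R w2.
Only transitive holds.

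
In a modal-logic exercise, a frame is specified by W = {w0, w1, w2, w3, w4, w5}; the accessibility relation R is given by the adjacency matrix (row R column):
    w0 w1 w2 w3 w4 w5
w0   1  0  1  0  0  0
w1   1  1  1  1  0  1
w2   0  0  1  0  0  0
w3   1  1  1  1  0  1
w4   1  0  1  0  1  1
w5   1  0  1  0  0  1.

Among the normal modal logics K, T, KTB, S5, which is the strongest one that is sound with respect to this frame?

T

Reflexive (axiom T): yes — every world is R-related to itself.
Symmetric (axiom B): no — w0 R w2 but not w2 R w0.
Euclidean (axiom 5): no — w1 R w0 and w1 R w3, but not w0 R w3.
So F validates K, T; KTB would additionally require R to be symmetric. The strongest is T.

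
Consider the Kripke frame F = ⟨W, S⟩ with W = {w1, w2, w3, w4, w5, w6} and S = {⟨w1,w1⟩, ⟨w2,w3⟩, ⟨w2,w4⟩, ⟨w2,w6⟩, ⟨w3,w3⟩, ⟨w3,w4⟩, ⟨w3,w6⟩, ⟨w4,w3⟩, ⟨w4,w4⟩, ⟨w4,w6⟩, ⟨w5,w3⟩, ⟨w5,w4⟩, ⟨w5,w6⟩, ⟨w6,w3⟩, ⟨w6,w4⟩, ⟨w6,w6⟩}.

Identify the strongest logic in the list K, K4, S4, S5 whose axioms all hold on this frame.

K4

Transitive (axiom 4): yes — every two-step S-path is closed by a direct edge.
Reflexive (axiom T): no — w2 is not related to itself.
Euclidean (axiom 5): yes — any two successors of a common world are S-related.
So F validates K, K4; S4 would additionally require S to be reflexive. The strongest is K4.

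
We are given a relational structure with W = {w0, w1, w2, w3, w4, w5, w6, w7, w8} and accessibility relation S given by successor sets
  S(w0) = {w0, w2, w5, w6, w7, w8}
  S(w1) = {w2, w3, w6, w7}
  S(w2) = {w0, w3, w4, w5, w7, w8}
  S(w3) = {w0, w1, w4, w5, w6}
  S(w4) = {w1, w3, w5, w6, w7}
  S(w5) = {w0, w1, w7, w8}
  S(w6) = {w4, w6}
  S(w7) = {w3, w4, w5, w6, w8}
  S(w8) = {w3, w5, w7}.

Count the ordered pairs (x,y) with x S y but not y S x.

Enumerating: (w0,w6), (w0,w7), (w0,w8), (w1,w2), (w1,w6), (w1,w7), (w2,w3), (w2,w4), (w2,w5), (w2,w7), (w2,w8), (w3,w0), … and 8 more.
Total: 20.

20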